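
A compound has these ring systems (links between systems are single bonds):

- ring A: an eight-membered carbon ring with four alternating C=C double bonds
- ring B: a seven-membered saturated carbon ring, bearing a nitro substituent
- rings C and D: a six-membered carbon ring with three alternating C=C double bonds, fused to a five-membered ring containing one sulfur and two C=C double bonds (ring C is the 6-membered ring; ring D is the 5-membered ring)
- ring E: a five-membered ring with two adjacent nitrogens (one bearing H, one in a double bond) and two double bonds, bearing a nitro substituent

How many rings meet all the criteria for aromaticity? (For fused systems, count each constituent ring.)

Ring A has only sp² ring atoms; a planar conformation would have a fully conjugated π system of 8 electrons. But 8 = 4(2), which is 4n not 4n+2, so ring A is not aromatic (cyclooctatetraene) — cyclooctatetraene distorts into a non-planar tub to avoid antiaromaticity.
Ring B has only sp³ atoms, so it is not fully conjugated — not aromatic (cycloheptane).
Rings C and D form a fused bicyclic system (with one sulfur) with 9 sp² atoms and 10 π electrons from ring double bonds plus a heteroatom lone pair. 10 = 4(2)+2, so the system is aromatic and both rings count as aromatic (benzothiophene).
Ring E is planar and fully conjugated; 2 ring double bonds (4 π electrons) plus a heteroatom lone pair (2) give 6 π electrons. Since 6 = 4n+2 (n=1), ring E is aromatic (pyrazole).
Aromatic: C, D, E. Total: 3.

3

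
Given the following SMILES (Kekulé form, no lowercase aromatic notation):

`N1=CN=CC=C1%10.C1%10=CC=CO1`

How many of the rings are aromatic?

2

The SMILES encodes a six-membered ring with nitrogens at positions 1 and 3 and three alternating double bonds; a five-membered ring of four carbons and one oxygen, with two C=C double bonds.
The 6-membered ring with two nitrogens (1,3) is planar and fully conjugated; 3 ring double bonds give 6 π electrons. That satisfies 4n+2 with n=1, so it is aromatic (pyrimidine).
The 5-membered ring with one oxygen is fully conjugated (every ring atom contributes a p orbital); 2 ring double bonds (4 π electrons) plus a heteroatom lone pair (2) give 6 π electrons. 6 = 4(1)+2, so it is aromatic (furan).
2 of the 2 rings are aromatic. Total: 2.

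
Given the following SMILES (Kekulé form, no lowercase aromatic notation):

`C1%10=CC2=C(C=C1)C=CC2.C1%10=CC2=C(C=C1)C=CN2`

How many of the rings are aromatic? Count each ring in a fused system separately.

The SMILES encodes a six-membered carbon ring with three alternating C=C double bonds, fused to a five-membered carbon ring containing one C=C double bond and one sp³ carbon; a six-membered carbon ring with three alternating C=C double bonds, fused to a five-membered ring containing one N–H nitrogen and two C=C double bonds.
The 6-membered ring is fully conjugated (every ring atom contributes a p orbital); 3 ring double bonds give 6 π electrons. Since 6 = 4n+2 (n=1), it is aromatic (benzene ring).
The 5-membered ring has one sp³ carbon, so it is not fully conjugated — not aromatic (cyclopentene ring).
The fused 6/5-membered bicyclic (with one N–H) is a single π system with 9 sp² atoms and 10 π electrons from ring double bonds plus a heteroatom lone pair. 10 = 4(2)+2, so the system is aromatic and both rings count as aromatic (indole).
3 of the 4 rings are aromatic. Total: 3.

3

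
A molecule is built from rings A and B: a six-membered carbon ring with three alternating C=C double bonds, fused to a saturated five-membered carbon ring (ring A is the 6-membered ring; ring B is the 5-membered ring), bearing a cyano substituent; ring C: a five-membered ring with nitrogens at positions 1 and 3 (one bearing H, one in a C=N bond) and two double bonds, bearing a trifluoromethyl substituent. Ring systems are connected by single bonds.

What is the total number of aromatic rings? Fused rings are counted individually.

Ring A is fully conjugated (every ring atom contributes a p orbital); 3 ring double bonds give 6 π electrons. Since 6 = 4n+2 (n=1), ring A is aromatic (benzene ring).
Ring B has three sp³ carbons, so it is not fully conjugated — not aromatic (cyclopentane ring).
Ring C is fully conjugated (every ring atom contributes a p orbital); 2 ring double bonds (4 π electrons) plus a heteroatom lone pair (2) give 6 π electrons. That satisfies 4n+2 with n=1, so ring C is aromatic (imidazole).
Aromatic: A, C. Total: 2.

2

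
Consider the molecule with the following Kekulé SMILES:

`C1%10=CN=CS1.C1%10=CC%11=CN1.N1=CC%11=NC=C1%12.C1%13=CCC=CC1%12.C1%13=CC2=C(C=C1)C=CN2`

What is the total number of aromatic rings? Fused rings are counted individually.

5

The SMILES encodes a five-membered ring with a sulfur at position 1 and a nitrogen at position 3 (in a C=N bond), with two double bonds; a five-membered ring of four carbons and one nitrogen bearing a hydrogen, with two C=C double bonds; a six-membered ring with nitrogens at positions 1 and 4 and three alternating double bonds; a six-membered carbon ring with two isolated C=C double bonds and two sp³ carbons; a six-membered carbon ring with three alternating C=C double bonds, fused to a five-membered ring containing one N–H nitrogen and two C=C double bonds.
The 5-membered ring with one sulfur and one =N– is fully conjugated (every ring atom contributes a p orbital); 2 ring double bonds (4 π electrons) plus a heteroatom lone pair (2) give 6 π electrons. That satisfies 4n+2 with n=1, so it is aromatic (thiazole).
The 5-membered ring with one N–H is fully conjugated (every ring atom contributes a p orbital); 2 ring double bonds (4 π electrons) plus a heteroatom lone pair (2) give 6 π electrons. 6 = 4(1)+2, so it is aromatic (pyrrole).
The 6-membered ring with two nitrogens (1,4) is fully conjugated (every ring atom contributes a p orbital); 3 ring double bonds give 6 π electrons. Since 6 = 4n+2 (n=1), it is aromatic (pyrazine).
The 6-membered ring has two sp³ carbons, so it is not fully conjugated — not aromatic (1,4-cyclohexadiene).
The fused 6/5-membered bicyclic (with one N–H) is a single π system with 9 sp² atoms and 10 π electrons from ring double bonds plus a heteroatom lone pair. 10 = 4(2)+2, so the system is aromatic and both rings count as aromatic (indole).
5 of the 6 rings are aromatic. Total: 5.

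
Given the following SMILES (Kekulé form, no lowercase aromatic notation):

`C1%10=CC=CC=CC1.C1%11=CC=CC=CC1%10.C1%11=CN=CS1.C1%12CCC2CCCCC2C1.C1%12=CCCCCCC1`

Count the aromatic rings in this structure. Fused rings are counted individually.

1

The SMILES encodes a seven-membered carbon ring with three C=C double bonds and one sp³ carbon; a seven-membered carbon ring with three C=C double bonds and one sp³ carbon; a five-membered ring with a sulfur at position 1 and a nitrogen at position 3 (in a C=N bond), with two double bonds; two fused six-membered saturated carbon rings; an eight-membered carbon ring with one C=C double bond.
The 7-membered ring has one sp³ carbon, so it is not fully conjugated — not aromatic (cycloheptatriene).
The second 7-membered ring has one sp³ carbon, so it is not fully conjugated — not aromatic (cycloheptatriene).
The 5-membered ring with one sulfur and one =N– is planar and fully conjugated; 2 ring double bonds (4 π electrons) plus a heteroatom lone pair (2) give 6 π electrons. 6 = 4(1)+2, so it is aromatic (thiazole).
The 6-membered ring has only sp³ atoms, so it is not fully conjugated — not aromatic (cyclohexane ring).
The second 6-membered ring has only sp³ atoms, so it is not fully conjugated — not aromatic (cyclohexane ring).
The 8-membered ring has six sp³ carbons, so it is not fully conjugated — not aromatic (cyclooctene).
1 of the 6 rings is aromatic. Total: 1.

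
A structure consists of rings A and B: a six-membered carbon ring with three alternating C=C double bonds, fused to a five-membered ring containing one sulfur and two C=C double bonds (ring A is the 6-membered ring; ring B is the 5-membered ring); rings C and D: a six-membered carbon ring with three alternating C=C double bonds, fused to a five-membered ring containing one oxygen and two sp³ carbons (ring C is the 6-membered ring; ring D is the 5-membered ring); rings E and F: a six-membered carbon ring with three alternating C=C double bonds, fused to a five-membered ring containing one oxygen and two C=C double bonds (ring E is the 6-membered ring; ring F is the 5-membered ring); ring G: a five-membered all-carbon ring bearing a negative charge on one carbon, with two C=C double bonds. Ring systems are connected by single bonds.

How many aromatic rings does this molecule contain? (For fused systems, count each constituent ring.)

Rings A and B form a fused bicyclic system (with one sulfur) with 9 sp² atoms and 10 π electrons from ring double bonds plus a heteroatom lone pair. 10 = 4(2)+2, so the system is aromatic and both rings count as aromatic (benzothiophene).
Ring C is planar and fully conjugated; 3 ring double bonds give 6 π electrons. That satisfies 4n+2 with n=1, so ring C is aromatic (benzene ring).
Ring D has two sp³ carbons, so it is not fully conjugated — not aromatic (oxolane ring).
Rings E and F form a fused bicyclic system (with one oxygen) with 9 sp² atoms and 10 π electrons from ring double bonds plus a heteroatom lone pair. 10 = 4(2)+2, so the system is aromatic and both rings count as aromatic (benzofuran).
Ring G has a continuous p-orbital overlap around the ring; 2 ring double bonds (4 π electrons) plus the carbanion lone pair (2) give 6 π electrons. 6 = 4(1)+2, so ring G is aromatic (cyclopentadienyl anion).
Aromatic: A, B, C, E, F, G. Total: 6.

6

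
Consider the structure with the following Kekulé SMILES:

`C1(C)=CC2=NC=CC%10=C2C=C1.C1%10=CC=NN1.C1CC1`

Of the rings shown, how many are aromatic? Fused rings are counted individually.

3

The SMILES encodes two fused six-membered rings, each with three alternating double bonds; one ring is all carbon and the other has one ring nitrogen; a five-membered ring with two adjacent nitrogens (one bearing H, one in a double bond) and two double bonds; a three-membered saturated carbon ring.
The fused 6/6-membered bicyclic (with one nitrogen) is a single π system with 10 sp² atoms and 10 π electrons from ring double bonds. 10 = 4(2)+2, so the system is aromatic and both rings count as aromatic (quinoline).
The 5-membered ring with two adjacent nitrogens (one N–H, one =N–) has a continuous p-orbital overlap around the ring; 2 ring double bonds (4 π electrons) plus a heteroatom lone pair (2) give 6 π electrons. Since 6 = 4n+2 (n=1), it is aromatic (pyrazole).
The 3-membered ring has only sp³ atoms, so it is not fully conjugated — not aromatic (cyclopropane).
3 of the 4 rings are aromatic. Total: 3.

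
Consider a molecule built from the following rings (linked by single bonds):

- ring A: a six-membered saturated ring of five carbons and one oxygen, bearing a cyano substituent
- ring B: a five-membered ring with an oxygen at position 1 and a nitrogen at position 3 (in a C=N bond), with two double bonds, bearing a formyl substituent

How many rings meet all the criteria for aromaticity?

Ring A has only sp³ atoms, so it is not fully conjugated — not aromatic (tetrahydropyran).
Ring B is planar and fully conjugated; 2 ring double bonds (4 π electrons) plus a heteroatom lone pair (2) give 6 π electrons. That satisfies 4n+2 with n=1, so ring B is aromatic (oxazole).
Aromatic: B. Total: 1.

1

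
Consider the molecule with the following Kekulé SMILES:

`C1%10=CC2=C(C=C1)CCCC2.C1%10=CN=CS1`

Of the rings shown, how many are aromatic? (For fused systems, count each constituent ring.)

The SMILES encodes a six-membered carbon ring with three alternating C=C double bonds, fused to a saturated six-membered carbon ring; a five-membered ring with a sulfur at position 1 and a nitrogen at position 3 (in a C=N bond), with two double bonds.
The 6-membered ring is fully conjugated (every ring atom contributes a p orbital); 3 ring double bonds give 6 π electrons. That satisfies 4n+2 with n=1, so it is aromatic (benzene ring).
The second 6-membered ring has four sp³ carbons, so it is not fully conjugated — not aromatic (cyclohexane ring).
The 5-membered ring with one sulfur and one =N– has a continuous p-orbital overlap around the ring; 2 ring double bonds (4 π electrons) plus a heteroatom lone pair (2) give 6 π electrons. That satisfies 4n+2 with n=1, so it is aromatic (thiazole).
2 of the 3 rings are aromatic. Total: 2.

2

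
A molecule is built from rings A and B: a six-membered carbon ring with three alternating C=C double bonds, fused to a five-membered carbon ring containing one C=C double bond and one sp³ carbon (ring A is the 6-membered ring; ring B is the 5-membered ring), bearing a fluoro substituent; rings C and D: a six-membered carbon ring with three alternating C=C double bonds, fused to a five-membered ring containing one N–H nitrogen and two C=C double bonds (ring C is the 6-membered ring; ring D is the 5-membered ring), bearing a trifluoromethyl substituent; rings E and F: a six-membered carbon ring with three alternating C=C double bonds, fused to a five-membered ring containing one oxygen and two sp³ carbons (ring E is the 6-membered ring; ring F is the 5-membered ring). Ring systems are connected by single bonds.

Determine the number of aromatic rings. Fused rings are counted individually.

Ring A has a continuous p-orbital overlap around the ring; 3 ring double bonds give 6 π electrons. 6 = 4(1)+2, so ring A is aromatic (benzene ring).
Ring B has one sp³ carbon, so it is not fully conjugated — not aromatic (cyclopentene ring).
Rings C and D form a fused bicyclic system (with one N–H) with 9 sp² atoms and 10 π electrons from ring double bonds plus a heteroatom lone pair. 10 = 4(2)+2, so the system is aromatic and both rings count as aromatic (indole).
Ring E is planar and fully conjugated; 3 ring double bonds give 6 π electrons. 6 = 4(1)+2, so ring E is aromatic (benzene ring).
Ring F has two sp³ carbons, so it is not fully conjugated — not aromatic (oxolane ring).
Aromatic: A, C, D, E. Total: 4.

4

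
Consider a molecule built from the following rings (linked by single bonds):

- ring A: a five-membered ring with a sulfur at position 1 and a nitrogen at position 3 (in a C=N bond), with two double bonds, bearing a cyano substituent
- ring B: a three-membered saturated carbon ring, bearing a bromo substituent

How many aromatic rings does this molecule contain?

Ring A is planar and fully conjugated; 2 ring double bonds (4 π electrons) plus a heteroatom lone pair (2) give 6 π electrons. That satisfies 4n+2 with n=1, so ring A is aromatic (thiazole).
Ring B has only sp³ atoms, so it is not fully conjugated — not aromatic (cyclopropane).
Aromatic: A. Total: 1.

1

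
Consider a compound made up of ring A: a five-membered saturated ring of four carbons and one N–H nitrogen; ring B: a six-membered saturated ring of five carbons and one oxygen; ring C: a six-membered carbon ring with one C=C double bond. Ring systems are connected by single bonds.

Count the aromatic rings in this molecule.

0

Ring A has only sp³ atoms, so it is not fully conjugated — not aromatic (pyrrolidine).
Ring B has only sp³ atoms, so it is not fully conjugated — not aromatic (tetrahydropyran).
Ring C has four sp³ carbons, so it is not fully conjugated — not aromatic (cyclohexene).
No ring is aromatic. Total: 0.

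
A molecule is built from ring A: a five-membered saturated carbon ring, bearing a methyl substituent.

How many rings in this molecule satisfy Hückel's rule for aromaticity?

0

Ring A has only sp³ atoms, so it is not fully conjugated — not aromatic (cyclopentane).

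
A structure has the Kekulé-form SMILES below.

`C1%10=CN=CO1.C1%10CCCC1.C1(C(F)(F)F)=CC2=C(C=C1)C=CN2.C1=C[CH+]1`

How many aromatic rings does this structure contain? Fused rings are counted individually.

4

The SMILES encodes a five-membered ring with an oxygen at position 1 and a nitrogen at position 3 (in a C=N bond), with two double bonds; a five-membered saturated carbon ring; a six-membered carbon ring with three alternating C=C double bonds, fused to a five-membered ring containing one N–H nitrogen and two C=C double bonds; a three-membered all-carbon ring bearing a positive charge on one carbon, with one C=C double bond.
The 5-membered ring with one oxygen and one =N– is fully conjugated (every ring atom contributes a p orbital); 2 ring double bonds (4 π electrons) plus a heteroatom lone pair (2) give 6 π electrons. 6 = 4(1)+2, so it is aromatic (oxazole).
The 5-membered ring has only sp³ atoms, so it is not fully conjugated — not aromatic (cyclopentane).
The fused 6/5-membered bicyclic (with one N–H) is a single π system with 9 sp² atoms and 10 π electrons from ring double bonds plus a heteroatom lone pair. 10 = 4(2)+2, so the system is aromatic and both rings count as aromatic (indole).
The 3-membered ring has a continuous p-orbital overlap around the ring; 1 ring double bond (2 π electrons) plus the carbocation's empty p orbital (0, but keeps the ring conjugated) give 2 π electrons. 2 = 4(0)+2, so it is aromatic (cyclopropenyl cation).
4 of the 5 rings are aromatic. Total: 4.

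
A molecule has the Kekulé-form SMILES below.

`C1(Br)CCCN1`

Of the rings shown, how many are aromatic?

The SMILES encodes a five-membered saturated ring of four carbons and one N–H nitrogen.
The 5-membered ring with one N–H has only sp³ atoms, so it is not fully conjugated — not aromatic (pyrrolidine).

0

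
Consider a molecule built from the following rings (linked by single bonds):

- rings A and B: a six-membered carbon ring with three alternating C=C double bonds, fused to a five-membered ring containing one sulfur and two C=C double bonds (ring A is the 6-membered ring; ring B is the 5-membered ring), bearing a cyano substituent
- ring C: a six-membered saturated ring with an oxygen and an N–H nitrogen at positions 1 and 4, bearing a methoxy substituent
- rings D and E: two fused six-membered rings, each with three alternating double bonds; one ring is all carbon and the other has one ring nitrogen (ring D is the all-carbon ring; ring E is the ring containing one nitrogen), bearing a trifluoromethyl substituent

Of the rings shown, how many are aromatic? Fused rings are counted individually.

4

Rings A and B form a fused bicyclic system (with one sulfur) with 9 sp² atoms and 10 π electrons from ring double bonds plus a heteroatom lone pair. 10 = 4(2)+2, so the system is aromatic and both rings count as aromatic (benzothiophene).
Ring C has only sp³ atoms, so it is not fully conjugated — not aromatic (morpholine).
Rings D and E form a fused bicyclic system (with one nitrogen) with 10 sp² atoms and 10 π electrons from ring double bonds. 10 = 4(2)+2, so the system is aromatic and both rings count as aromatic (quinoline).
Aromatic: A, B, D, E. Total: 4.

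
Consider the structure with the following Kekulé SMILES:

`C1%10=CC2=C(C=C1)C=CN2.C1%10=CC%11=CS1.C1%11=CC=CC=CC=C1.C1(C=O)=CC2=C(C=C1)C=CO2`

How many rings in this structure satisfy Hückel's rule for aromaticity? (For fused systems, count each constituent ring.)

The SMILES encodes a six-membered carbon ring with three alternating C=C double bonds, fused to a five-membered ring containing one N–H nitrogen and two C=C double bonds; a five-membered ring of four carbons and one sulfur, with two C=C double bonds; an eight-membered carbon ring with four alternating C=C double bonds; a six-membered carbon ring with three alternating C=C double bonds, fused to a five-membered ring containing one oxygen and two C=C double bonds.
The fused 6/5-membered bicyclic (with one N–H) is a single π system with 9 sp² atoms and 10 π electrons from ring double bonds plus a heteroatom lone pair. 10 = 4(2)+2, so the system is aromatic and both rings count as aromatic (indole).
The 5-membered ring with one sulfur is planar and fully conjugated; 2 ring double bonds (4 π electrons) plus a heteroatom lone pair (2) give 6 π electrons. That satisfies 4n+2 with n=1, so it is aromatic (thiophene).
The 8-membered ring has only sp² ring atoms; a planar conformation would have a fully conjugated π system of 8 electrons. But 8 = 4(2), which is 4n not 4n+2, so it is not aromatic (cyclooctatetraene) — cyclooctatetraene distorts into a non-planar tub to avoid antiaromaticity.
The fused 6/5-membered bicyclic (with one oxygen) is a single π system with 9 sp² atoms and 10 π electrons from ring double bonds plus a heteroatom lone pair. 10 = 4(2)+2, so the system is aromatic and both rings count as aromatic (benzofuran).
5 of the 6 rings are aromatic. Total: 5.

5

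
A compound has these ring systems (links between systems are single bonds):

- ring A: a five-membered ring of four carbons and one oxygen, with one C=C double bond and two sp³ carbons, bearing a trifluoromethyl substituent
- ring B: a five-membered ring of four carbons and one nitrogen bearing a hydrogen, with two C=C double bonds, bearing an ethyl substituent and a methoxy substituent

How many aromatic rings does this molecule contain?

1

Ring A has two sp³ carbons, so it is not fully conjugated — not aromatic (2,3-dihydrofuran).
Ring B has a continuous p-orbital overlap around the ring; 2 ring double bonds (4 π electrons) plus a heteroatom lone pair (2) give 6 π electrons. Since 6 = 4n+2 (n=1), ring B is aromatic (pyrrole).
Aromatic: B. Total: 1.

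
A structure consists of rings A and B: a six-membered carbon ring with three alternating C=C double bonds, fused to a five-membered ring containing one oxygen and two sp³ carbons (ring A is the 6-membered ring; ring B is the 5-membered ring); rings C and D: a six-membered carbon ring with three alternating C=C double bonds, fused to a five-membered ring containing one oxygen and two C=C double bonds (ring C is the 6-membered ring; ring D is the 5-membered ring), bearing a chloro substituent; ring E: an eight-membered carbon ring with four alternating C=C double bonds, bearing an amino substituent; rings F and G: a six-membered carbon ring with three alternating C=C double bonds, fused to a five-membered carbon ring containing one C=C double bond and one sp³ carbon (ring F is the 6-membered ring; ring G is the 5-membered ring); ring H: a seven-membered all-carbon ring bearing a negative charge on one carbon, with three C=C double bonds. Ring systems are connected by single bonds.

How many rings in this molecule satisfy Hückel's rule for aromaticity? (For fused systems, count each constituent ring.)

Ring A is planar and fully conjugated; 3 ring double bonds give 6 π electrons. Since 6 = 4n+2 (n=1), ring A is aromatic (benzene ring).
Ring B has two sp³ carbons, so it is not fully conjugated — not aromatic (oxolane ring).
Rings C and D form a fused bicyclic system (with one oxygen) with 9 sp² atoms and 10 π electrons from ring double bonds plus a heteroatom lone pair. 10 = 4(2)+2, so the system is aromatic and both rings count as aromatic (benzofuran).
Ring E has only sp² ring atoms; a planar conformation would have a fully conjugated π system of 8 electrons. But 8 = 4(2), which is 4n not 4n+2, so ring E is not aromatic (cyclooctatetraene) — cyclooctatetraene distorts into a non-planar tub to avoid antiaromaticity.
Ring F has a continuous p-orbital overlap around the ring; 3 ring double bonds give 6 π electrons. Since 6 = 4n+2 (n=1), ring F is aromatic (benzene ring).
Ring G has one sp³ carbon, so it is not fully conjugated — not aromatic (cyclopentene ring).
Ring H has only sp² ring atoms; a planar conformation would have a fully conjugated π system of 8 electrons. But 8 = 4(2), which is 4n not 4n+2, so ring H is not aromatic (cycloheptatrienyl anion).
Aromatic: A, C, D, F. Total: 4.

4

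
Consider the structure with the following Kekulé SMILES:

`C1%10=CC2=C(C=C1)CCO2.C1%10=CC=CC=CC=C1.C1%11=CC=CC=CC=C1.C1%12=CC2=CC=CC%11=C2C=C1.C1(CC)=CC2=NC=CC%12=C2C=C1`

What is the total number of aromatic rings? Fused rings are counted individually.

The SMILES encodes a six-membered carbon ring with three alternating C=C double bonds, fused to a five-membered ring containing one oxygen and two sp³ carbons; an eight-membered carbon ring with four alternating C=C double bonds; an eight-membered carbon ring with four alternating C=C double bonds; two fused six-membered carbon rings, each with three alternating C=C double bonds; two fused six-membered rings, each with three alternating double bonds; one ring is all carbon and the other has one ring nitrogen.
The 6-membered ring is planar and fully conjugated; 3 ring double bonds give 6 π electrons. 6 = 4(1)+2, so it is aromatic (benzene ring).
The 5-membered ring with one oxygen has two sp³ carbons, so it is not fully conjugated — not aromatic (oxolane ring).
The 8-membered ring has only sp² ring atoms; a planar conformation would have a fully conjugated π system of 8 electrons. But 8 = 4(2), which is 4n not 4n+2, so it is not aromatic (cyclooctatetraene) — cyclooctatetraene distorts into a non-planar tub to avoid antiaromaticity.
The second 8-membered ring has only sp² ring atoms; a planar conformation would have a fully conjugated π system of 8 electrons. But 8 = 4(2), which is 4n not 4n+2, so it is not aromatic (cyclooctatetraene) — cyclooctatetraene distorts into a non-planar tub to avoid antiaromaticity.
The fused 6/6-membered bicyclic is a single π system with 10 sp² atoms and 10 π electrons from ring double bonds. 10 = 4(2)+2, so the system is aromatic and both rings count as aromatic (naphthalene).
The fused 6/6-membered bicyclic (with one nitrogen) is a single π system with 10 sp² atoms and 10 π electrons from ring double bonds. 10 = 4(2)+2, so the system is aromatic and both rings count as aromatic (quinoline).
5 of the 8 rings are aromatic. Total: 5.

5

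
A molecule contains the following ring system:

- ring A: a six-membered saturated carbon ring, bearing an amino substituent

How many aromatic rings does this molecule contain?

Ring A has only sp³ atoms, so it is not fully conjugated — not aromatic (cyclohexane).

0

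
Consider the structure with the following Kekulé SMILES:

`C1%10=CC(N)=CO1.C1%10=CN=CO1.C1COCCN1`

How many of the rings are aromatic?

The SMILES encodes a five-membered ring of four carbons and one oxygen, with two C=C double bonds; a five-membered ring with an oxygen at position 1 and a nitrogen at position 3 (in a C=N bond), with two double bonds; a six-membered saturated ring with an oxygen and an N–H nitrogen at positions 1 and 4.
The 5-membered ring with one oxygen has a continuous p-orbital overlap around the ring; 2 ring double bonds (4 π electrons) plus a heteroatom lone pair (2) give 6 π electrons. 6 = 4(1)+2, so it is aromatic (furan).
The 5-membered ring with one oxygen and one =N– is fully conjugated (every ring atom contributes a p orbital); 2 ring double bonds (4 π electrons) plus a heteroatom lone pair (2) give 6 π electrons. Since 6 = 4n+2 (n=1), it is aromatic (oxazole).
The 6-membered ring with one oxygen and one N–H (1,4) has only sp³ atoms, so it is not fully conjugated — not aromatic (morpholine).
2 of the 3 rings are aromatic. Total: 2.

2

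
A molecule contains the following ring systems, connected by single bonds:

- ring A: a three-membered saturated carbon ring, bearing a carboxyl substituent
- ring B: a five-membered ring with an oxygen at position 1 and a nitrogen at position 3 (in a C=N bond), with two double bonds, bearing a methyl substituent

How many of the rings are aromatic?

Ring A has only sp³ atoms, so it is not fully conjugated — not aromatic (cyclopropane).
Ring B is fully conjugated (every ring atom contributes a p orbital); 2 ring double bonds (4 π electrons) plus a heteroatom lone pair (2) give 6 π electrons. 6 = 4(1)+2, so ring B is aromatic (oxazole).
Aromatic: B. Total: 1.

1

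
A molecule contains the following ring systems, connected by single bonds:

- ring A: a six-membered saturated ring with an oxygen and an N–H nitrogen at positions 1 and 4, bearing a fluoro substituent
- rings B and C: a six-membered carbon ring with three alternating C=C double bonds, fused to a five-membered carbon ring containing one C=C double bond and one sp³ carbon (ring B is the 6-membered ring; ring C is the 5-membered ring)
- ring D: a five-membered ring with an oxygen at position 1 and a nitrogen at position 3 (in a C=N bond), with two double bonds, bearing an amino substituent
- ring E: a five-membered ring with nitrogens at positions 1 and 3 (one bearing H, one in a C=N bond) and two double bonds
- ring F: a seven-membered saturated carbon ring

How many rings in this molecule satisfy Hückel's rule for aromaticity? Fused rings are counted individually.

3

Ring A has only sp³ atoms, so it is not fully conjugated — not aromatic (morpholine).
Ring B has a continuous p-orbital overlap around the ring; 3 ring double bonds give 6 π electrons. 6 = 4(1)+2, so ring B is aromatic (benzene ring).
Ring C has one sp³ carbon, so it is not fully conjugated — not aromatic (cyclopentene ring).
Ring D is planar and fully conjugated; 2 ring double bonds (4 π electrons) plus a heteroatom lone pair (2) give 6 π electrons. 6 = 4(1)+2, so ring D is aromatic (oxazole).
Ring E has a continuous p-orbital overlap around the ring; 2 ring double bonds (4 π electrons) plus a heteroatom lone pair (2) give 6 π electrons. Since 6 = 4n+2 (n=1), ring E is aromatic (imidazole).
Ring F has only sp³ atoms, so it is not fully conjugated — not aromatic (cycloheptane).
Aromatic: B, D, E. Total: 3.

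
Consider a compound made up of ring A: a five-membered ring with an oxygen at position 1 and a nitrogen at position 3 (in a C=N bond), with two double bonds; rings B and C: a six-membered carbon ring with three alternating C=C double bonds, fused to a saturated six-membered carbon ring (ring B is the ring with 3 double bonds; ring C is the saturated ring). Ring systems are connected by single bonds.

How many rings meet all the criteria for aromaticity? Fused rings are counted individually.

Ring A has a continuous p-orbital overlap around the ring; 2 ring double bonds (4 π electrons) plus a heteroatom lone pair (2) give 6 π electrons. 6 = 4(1)+2, so ring A is aromatic (oxazole).
Ring B is fully conjugated (every ring atom contributes a p orbital); 3 ring double bonds give 6 π electrons. That satisfies 4n+2 with n=1, so ring B is aromatic (benzene ring).
Ring C has four sp³ carbons, so it is not fully conjugated — not aromatic (cyclohexane ring).
Aromatic: A, B. Total: 2.

2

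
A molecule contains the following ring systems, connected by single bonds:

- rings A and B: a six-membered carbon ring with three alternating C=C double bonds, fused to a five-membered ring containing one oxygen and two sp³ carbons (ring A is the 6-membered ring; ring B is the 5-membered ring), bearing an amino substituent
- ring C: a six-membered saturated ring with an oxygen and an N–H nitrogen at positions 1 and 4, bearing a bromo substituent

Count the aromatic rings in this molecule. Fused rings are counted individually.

Ring A has a continuous p-orbital overlap around the ring; 3 ring double bonds give 6 π electrons. 6 = 4(1)+2, so ring A is aromatic (benzene ring).
Ring B has two sp³ carbons, so it is not fully conjugated — not aromatic (oxolane ring).
Ring C has only sp³ atoms, so it is not fully conjugated — not aromatic (morpholine).
Aromatic: A. Total: 1.

1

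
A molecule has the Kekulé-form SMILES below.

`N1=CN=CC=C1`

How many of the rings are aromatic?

The SMILES encodes a six-membered ring with nitrogens at positions 1 and 3 and three alternating double bonds.
The 6-membered ring with two nitrogens (1,3) is planar and fully conjugated; 3 ring double bonds give 6 π electrons. That satisfies 4n+2 with n=1, so it is aromatic (pyrimidine).

1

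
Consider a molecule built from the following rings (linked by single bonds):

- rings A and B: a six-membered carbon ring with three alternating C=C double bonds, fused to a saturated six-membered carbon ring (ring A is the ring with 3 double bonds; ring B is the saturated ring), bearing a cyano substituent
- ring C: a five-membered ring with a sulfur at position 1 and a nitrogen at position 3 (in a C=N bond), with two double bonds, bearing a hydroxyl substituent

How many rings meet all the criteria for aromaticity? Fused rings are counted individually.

Ring A is fully conjugated (every ring atom contributes a p orbital); 3 ring double bonds give 6 π electrons. That satisfies 4n+2 with n=1, so ring A is aromatic (benzene ring).
Ring B has four sp³ carbons, so it is not fully conjugated — not aromatic (cyclohexane ring).
Ring C is fully conjugated (every ring atom contributes a p orbital); 2 ring double bonds (4 π electrons) plus a heteroatom lone pair (2) give 6 π electrons. 6 = 4(1)+2, so ring C is aromatic (thiazole).
Aromatic: A, C. Total: 2.

2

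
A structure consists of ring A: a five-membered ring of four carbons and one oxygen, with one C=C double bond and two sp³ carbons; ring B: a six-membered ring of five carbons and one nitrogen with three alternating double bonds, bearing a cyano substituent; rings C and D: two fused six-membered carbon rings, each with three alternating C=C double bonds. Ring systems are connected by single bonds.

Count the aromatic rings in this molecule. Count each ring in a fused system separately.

Ring A has two sp³ carbons, so it is not fully conjugated — not aromatic (2,3-dihydrofuran).
Ring B has a continuous p-orbital overlap around the ring; 3 ring double bonds give 6 π electrons. 6 = 4(1)+2, so ring B is aromatic (pyridine).
Rings C and D form a fused bicyclic system with 10 sp² atoms and 10 π electrons from ring double bonds. 10 = 4(2)+2, so the system is aromatic and both rings count as aromatic (naphthalene).
Aromatic: B, C, D. Total: 3.

3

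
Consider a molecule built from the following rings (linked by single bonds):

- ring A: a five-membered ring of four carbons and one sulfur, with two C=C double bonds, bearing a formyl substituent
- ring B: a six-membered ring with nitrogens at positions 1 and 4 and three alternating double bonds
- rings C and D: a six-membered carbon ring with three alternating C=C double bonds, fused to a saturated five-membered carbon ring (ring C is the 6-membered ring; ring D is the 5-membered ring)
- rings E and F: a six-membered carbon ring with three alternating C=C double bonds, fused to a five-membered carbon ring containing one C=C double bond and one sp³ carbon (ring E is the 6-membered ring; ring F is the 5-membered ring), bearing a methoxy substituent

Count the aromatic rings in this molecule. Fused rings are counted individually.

4

Ring A is planar and fully conjugated; 2 ring double bonds (4 π electrons) plus a heteroatom lone pair (2) give 6 π electrons. 6 = 4(1)+2, so ring A is aromatic (thiophene).
Ring B is planar and fully conjugated; 3 ring double bonds give 6 π electrons. Since 6 = 4n+2 (n=1), ring B is aromatic (pyrazine).
Ring C is planar and fully conjugated; 3 ring double bonds give 6 π electrons. Since 6 = 4n+2 (n=1), ring C is aromatic (benzene ring).
Ring D has three sp³ carbons, so it is not fully conjugated — not aromatic (cyclopentane ring).
Ring E is planar and fully conjugated; 3 ring double bonds give 6 π electrons. Since 6 = 4n+2 (n=1), ring E is aromatic (benzene ring).
Ring F has one sp³ carbon, so it is not fully conjugated — not aromatic (cyclopentene ring).
Aromatic: A, B, C, E. Total: 4.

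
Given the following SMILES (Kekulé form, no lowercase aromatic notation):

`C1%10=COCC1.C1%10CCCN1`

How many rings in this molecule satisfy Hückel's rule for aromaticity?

The SMILES encodes a five-membered ring of four carbons and one oxygen, with one C=C double bond and two sp³ carbons; a five-membered saturated ring of four carbons and one N–H nitrogen.
The 5-membered ring with one oxygen has two sp³ carbons, so it is not fully conjugated — not aromatic (2,3-dihydrofuran).
The 5-membered ring with one N–H has only sp³ atoms, so it is not fully conjugated — not aromatic (pyrrolidine).
None of the rings are aromatic. Total: 0.

0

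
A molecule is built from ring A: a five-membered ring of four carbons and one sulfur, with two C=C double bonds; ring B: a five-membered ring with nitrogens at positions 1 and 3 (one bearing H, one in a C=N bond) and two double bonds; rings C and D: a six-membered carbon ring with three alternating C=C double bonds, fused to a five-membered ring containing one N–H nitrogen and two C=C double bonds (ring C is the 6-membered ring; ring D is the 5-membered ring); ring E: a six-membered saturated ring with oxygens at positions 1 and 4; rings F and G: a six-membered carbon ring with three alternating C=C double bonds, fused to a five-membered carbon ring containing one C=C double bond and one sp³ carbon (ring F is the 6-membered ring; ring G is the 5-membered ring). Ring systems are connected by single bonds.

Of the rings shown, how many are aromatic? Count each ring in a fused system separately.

Ring A has a continuous p-orbital overlap around the ring; 2 ring double bonds (4 π electrons) plus a heteroatom lone pair (2) give 6 π electrons. That satisfies 4n+2 with n=1, so ring A is aromatic (thiophene).
Ring B is planar and fully conjugated; 2 ring double bonds (4 π electrons) plus a heteroatom lone pair (2) give 6 π electrons. That satisfies 4n+2 with n=1, so ring B is aromatic (imidazole).
Rings C and D form a fused bicyclic system (with one N–H) with 9 sp² atoms and 10 π electrons from ring double bonds plus a heteroatom lone pair. 10 = 4(2)+2, so the system is aromatic and both rings count as aromatic (indole).
Ring E has only sp³ atoms, so it is not fully conjugated — not aromatic (1,4-dioxane).
Ring F is planar and fully conjugated; 3 ring double bonds give 6 π electrons. That satisfies 4n+2 with n=1, so ring F is aromatic (benzene ring).
Ring G has one sp³ carbon, so it is not fully conjugated — not aromatic (cyclopentene ring).
Aromatic: A, B, C, D, F. Total: 5.

5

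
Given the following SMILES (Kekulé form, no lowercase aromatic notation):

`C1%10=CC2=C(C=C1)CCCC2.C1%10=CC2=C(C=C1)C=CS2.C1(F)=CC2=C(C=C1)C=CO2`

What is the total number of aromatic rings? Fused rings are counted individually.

The SMILES encodes a six-membered carbon ring with three alternating C=C double bonds, fused to a saturated six-membered carbon ring; a six-membered carbon ring with three alternating C=C double bonds, fused to a five-membered ring containing one sulfur and two C=C double bonds; a six-membered carbon ring with three alternating C=C double bonds, fused to a five-membered ring containing one oxygen and two C=C double bonds.
The 6-membered ring has a continuous p-orbital overlap around the ring; 3 ring double bonds give 6 π electrons. Since 6 = 4n+2 (n=1), it is aromatic (benzene ring).
The second 6-membered ring has four sp³ carbons, so it is not fully conjugated — not aromatic (cyclohexane ring).
The fused 6/5-membered bicyclic (with one sulfur) is a single π system with 9 sp² atoms and 10 π electrons from ring double bonds plus a heteroatom lone pair. 10 = 4(2)+2, so the system is aromatic and both rings count as aromatic (benzothiophene).
The fused 6/5-membered bicyclic (with one oxygen) is a single π system with 9 sp² atoms and 10 π electrons from ring double bonds plus a heteroatom lone pair. 10 = 4(2)+2, so the system is aromatic and both rings count as aromatic (benzofuran).
5 of the 6 rings are aromatic. Total: 5.

5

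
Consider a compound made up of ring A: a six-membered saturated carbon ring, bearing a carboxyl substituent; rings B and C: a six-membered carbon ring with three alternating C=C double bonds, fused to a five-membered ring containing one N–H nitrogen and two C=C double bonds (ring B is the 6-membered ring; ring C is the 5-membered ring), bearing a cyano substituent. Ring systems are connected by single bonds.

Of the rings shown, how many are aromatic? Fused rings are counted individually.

Ring A has only sp³ atoms, so it is not fully conjugated — not aromatic (cyclohexane).
Rings B and C form a fused bicyclic system (with one N–H) with 9 sp² atoms and 10 π electrons from ring double bonds plus a heteroatom lone pair. 10 = 4(2)+2, so the system is aromatic and both rings count as aromatic (indole).
Aromatic: B, C. Total: 2.

2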